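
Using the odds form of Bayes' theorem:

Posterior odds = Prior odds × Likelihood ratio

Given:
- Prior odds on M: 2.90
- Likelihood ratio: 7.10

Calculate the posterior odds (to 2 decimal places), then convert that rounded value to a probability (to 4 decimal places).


Step 1: Calculate posterior odds
Posterior odds = Prior odds × LR
               = 2.90 × 7.10
               = 20.59

Step 2: Convert to probability
P(M|E) = Posterior odds / (1 + Posterior odds)
       = 20.59 / (1 + 20.59)
       = 20.59 / 21.59
       = 0.9537

The evidence increased P(M) from 0.7436 to 0.9537.


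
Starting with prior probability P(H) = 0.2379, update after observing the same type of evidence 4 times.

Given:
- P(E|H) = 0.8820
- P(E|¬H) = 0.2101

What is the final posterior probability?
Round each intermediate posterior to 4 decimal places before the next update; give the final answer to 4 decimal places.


Sequential Bayesian updating:

Initial prior: P(H) = 0.2379

Update 1:
  P(E) = 0.8820 × 0.2379 + 0.2101 × 0.7621 = 0.20982780 + 0.16011721 = 0.36994501
  P(H|E) = 0.20982780 / 0.36994501 = 0.5672

Update 2:
  P(E) = 0.8820 × 0.5672 + 0.2101 × 0.4328 = 0.50027040 + 0.09093128 = 0.59120168
  P(H|E) = 0.50027040 / 0.59120168 = 0.8462

Update 3:
  P(E) = 0.8820 × 0.8462 + 0.2101 × 0.1538 = 0.74634840 + 0.03231338 = 0.77866178
  P(H|E) = 0.74634840 / 0.77866178 = 0.9585

Update 4:
  P(E) = 0.8820 × 0.9585 + 0.2101 × 0.0415 = 0.84539700 + 0.00871915 = 0.85411615
  P(H|E) = 0.84539700 / 0.85411615 = 0.9898

Final posterior: 0.9898


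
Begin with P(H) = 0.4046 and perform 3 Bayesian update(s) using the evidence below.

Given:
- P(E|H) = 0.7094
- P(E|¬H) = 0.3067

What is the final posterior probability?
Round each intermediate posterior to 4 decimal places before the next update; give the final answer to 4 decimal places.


Sequential Bayesian updating:

Initial prior: P(H) = 0.4046

Update 1:
  P(E) = 0.7094 × 0.4046 + 0.3067 × 0.5954 = 0.28702324 + 0.18260918 = 0.46963242
  P(H|E) = 0.28702324 / 0.46963242 = 0.6112

Update 2:
  P(E) = 0.7094 × 0.6112 + 0.3067 × 0.3888 = 0.43358528 + 0.11924496 = 0.55283024
  P(H|E) = 0.43358528 / 0.55283024 = 0.7843

Update 3:
  P(E) = 0.7094 × 0.7843 + 0.3067 × 0.2157 = 0.55638242 + 0.06615519 = 0.62253761
  P(H|E) = 0.55638242 / 0.62253761 = 0.8937

Final posterior: 0.8937


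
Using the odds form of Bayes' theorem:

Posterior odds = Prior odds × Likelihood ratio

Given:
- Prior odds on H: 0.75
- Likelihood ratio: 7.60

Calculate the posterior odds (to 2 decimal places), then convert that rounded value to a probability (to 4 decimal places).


Step 1: Calculate posterior odds
Posterior odds = Prior odds × LR
               = 0.75 × 7.60
               = 5.70

Step 2: Convert to probability
P(H|E) = Posterior odds / (1 + Posterior odds)
       = 5.70 / (1 + 5.70)
       = 5.70 / 6.70
       = 0.8507

The evidence increased P(H) from 0.4286 to 0.8507.


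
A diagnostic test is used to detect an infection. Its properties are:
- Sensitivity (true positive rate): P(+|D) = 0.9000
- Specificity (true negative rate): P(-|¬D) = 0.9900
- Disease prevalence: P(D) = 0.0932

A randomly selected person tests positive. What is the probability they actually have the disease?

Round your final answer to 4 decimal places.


Let D = has disease, + = positive test

Given:
- P(D) = 0.0932 (prevalence)
- P(+|D) = 0.9000 (sensitivity)
- P(-|¬D) = 0.9900 (specificity)
- P(+|¬D) = 0.0100 (false positive rate = 1 - specificity)

Step 1: Find P(+)
P(+) = P(+|D)P(D) + P(+|¬D)P(¬D)
     = 0.9000 × 0.0932 + 0.0100 × 0.9068
     = 0.08388000 + 0.00906800
     = 0.09294800

Step 2: Apply Bayes' theorem for P(D|+)
P(D|+) = P(+|D)P(D) / P(+)
       = 0.08388000 / 0.09294800
       = 0.9024


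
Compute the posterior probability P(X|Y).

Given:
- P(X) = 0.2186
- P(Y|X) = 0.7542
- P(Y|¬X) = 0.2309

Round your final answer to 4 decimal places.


Bayes' theorem: P(X|Y) = P(Y|X) × P(X) / P(Y)

Step 1: Calculate P(Y) using law of total probability
P(Y) = P(Y|X)P(X) + P(Y|¬X)P(¬X)
     = 0.7542 × 0.2186 + 0.2309 × 0.7814
     = 0.16486812 + 0.18042526
     = 0.34529338

Step 2: Apply Bayes' theorem
P(X|Y) = P(Y|X) × P(X) / P(Y)
       = 0.16486812 / 0.34529338
       = 0.4775


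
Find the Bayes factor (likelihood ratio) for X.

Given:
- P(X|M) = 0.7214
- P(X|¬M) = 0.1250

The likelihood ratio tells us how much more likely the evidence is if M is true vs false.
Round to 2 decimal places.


Likelihood Ratio (LR) = P(X|M) / P(X|¬M)

LR = 0.7214 / 0.1250
   = 5.77

The evidence is 5.77 times more likely if M is true than if M is false.
LR > 1, so observing X raises the odds in favor of M.


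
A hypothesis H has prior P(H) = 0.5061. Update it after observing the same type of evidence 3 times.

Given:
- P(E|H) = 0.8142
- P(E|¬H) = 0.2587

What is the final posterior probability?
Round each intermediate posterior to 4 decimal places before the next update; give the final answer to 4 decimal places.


Sequential Bayesian updating:

Initial prior: P(H) = 0.5061

Update 1:
  P(E) = 0.8142 × 0.5061 + 0.2587 × 0.4939 = 0.41206662 + 0.12777193 = 0.53983855
  P(H|E) = 0.41206662 / 0.53983855 = 0.7633

Update 2:
  P(E) = 0.8142 × 0.7633 + 0.2587 × 0.2367 = 0.62147886 + 0.06123429 = 0.68271315
  P(H|E) = 0.62147886 / 0.68271315 = 0.9103

Update 3:
  P(E) = 0.8142 × 0.9103 + 0.2587 × 0.0897 = 0.74116626 + 0.02320539 = 0.76437165
  P(H|E) = 0.74116626 / 0.76437165 = 0.9696

Final posterior: 0.9696


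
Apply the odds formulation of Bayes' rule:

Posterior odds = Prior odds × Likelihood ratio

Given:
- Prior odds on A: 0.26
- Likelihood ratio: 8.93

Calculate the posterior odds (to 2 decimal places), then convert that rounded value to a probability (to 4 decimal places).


Step 1: Calculate posterior odds
Posterior odds = Prior odds × LR
               = 0.26 × 8.93
               = 2.32

Step 2: Convert to probability
P(A|E) = Posterior odds / (1 + Posterior odds)
       = 2.32 / (1 + 2.32)
       = 2.32 / 3.32
       = 0.6988

The evidence increased P(A) from 0.2063 to 0.6988.


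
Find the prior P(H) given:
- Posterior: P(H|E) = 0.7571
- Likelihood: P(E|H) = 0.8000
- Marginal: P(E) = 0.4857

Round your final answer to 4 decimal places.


From Bayes' theorem: P(H|E) = P(E|H) × P(H) / P(E)

Rearranging for P(H):
P(H) = P(H|E) × P(E) / P(E|H)
     = 0.7571 × 0.4857 / 0.8000
     = 0.36772347 / 0.8000
     = 0.4597


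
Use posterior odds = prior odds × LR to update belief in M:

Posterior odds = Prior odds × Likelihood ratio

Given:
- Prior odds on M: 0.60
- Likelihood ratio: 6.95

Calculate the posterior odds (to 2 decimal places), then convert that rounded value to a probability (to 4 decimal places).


Step 1: Calculate posterior odds
Posterior odds = Prior odds × LR
               = 0.60 × 6.95
               = 4.17

Step 2: Convert to probability
P(M|E) = Posterior odds / (1 + Posterior odds)
       = 4.17 / (1 + 4.17)
       = 4.17 / 5.17
       = 0.8066

The evidence increased P(M) from 0.3750 to 0.8066.


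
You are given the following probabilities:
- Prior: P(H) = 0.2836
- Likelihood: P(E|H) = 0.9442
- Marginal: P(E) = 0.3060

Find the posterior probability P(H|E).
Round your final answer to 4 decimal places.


Using Bayes' theorem:

P(H|E) = P(E|H) × P(H) / P(E)
       = 0.9442 × 0.2836 / 0.3060
       = 0.26777512 / 0.3060
       = 0.8751

The evidence strengthens our belief in H.
Prior: 0.2836 → Posterior: 0.8751


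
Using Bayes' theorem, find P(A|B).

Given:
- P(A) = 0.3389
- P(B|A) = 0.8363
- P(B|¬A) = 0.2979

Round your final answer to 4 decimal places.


Bayes' theorem: P(A|B) = P(B|A) × P(A) / P(B)

Step 1: Calculate P(B) using law of total probability
P(B) = P(B|A)P(A) + P(B|¬A)P(¬A)
     = 0.8363 × 0.3389 + 0.2979 × 0.6611
     = 0.28342207 + 0.19694169
     = 0.48036376

Step 2: Apply Bayes' theorem
P(A|B) = P(B|A) × P(A) / P(B)
       = 0.28342207 / 0.48036376
       = 0.5900


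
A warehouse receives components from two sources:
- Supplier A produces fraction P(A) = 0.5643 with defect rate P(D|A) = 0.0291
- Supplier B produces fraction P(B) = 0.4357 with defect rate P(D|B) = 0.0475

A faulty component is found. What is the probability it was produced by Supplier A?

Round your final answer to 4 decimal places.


Let A = from Supplier A, D = faulty

Given:
- P(A) = 0.5643, P(B) = 0.4357
- P(D|A) = 0.0291, P(D|B) = 0.0475

Step 1: Find P(D)
P(D) = P(D|A)P(A) + P(D|B)P(B)
     = 0.0291 × 0.5643 + 0.0475 × 0.4357
     = 0.01642113 + 0.02069575
     = 0.03711688

Step 2: Apply Bayes' theorem
P(A|D) = P(D|A)P(A) / P(D)
       = 0.01642113 / 0.03711688
       = 0.4424


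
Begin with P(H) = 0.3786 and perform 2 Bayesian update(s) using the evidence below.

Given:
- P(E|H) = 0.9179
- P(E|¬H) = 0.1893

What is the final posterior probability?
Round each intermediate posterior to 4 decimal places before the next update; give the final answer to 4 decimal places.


Sequential Bayesian updating:

Initial prior: P(H) = 0.3786

Update 1:
  P(E) = 0.9179 × 0.3786 + 0.1893 × 0.6214 = 0.34751694 + 0.11763102 = 0.46514796
  P(H|E) = 0.34751694 / 0.46514796 = 0.7471

Update 2:
  P(E) = 0.9179 × 0.7471 + 0.1893 × 0.2529 = 0.68576309 + 0.04787397 = 0.73363706
  P(H|E) = 0.68576309 / 0.73363706 = 0.9347

Final posterior: 0.9347


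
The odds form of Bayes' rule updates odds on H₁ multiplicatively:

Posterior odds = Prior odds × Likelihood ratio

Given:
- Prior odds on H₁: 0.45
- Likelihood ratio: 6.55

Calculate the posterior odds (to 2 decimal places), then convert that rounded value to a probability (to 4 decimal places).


Step 1: Calculate posterior odds
Posterior odds = Prior odds × LR
               = 0.45 × 6.55
               = 2.95

Step 2: Convert to probability
P(H₁|E) = Posterior odds / (1 + Posterior odds)
       = 2.95 / (1 + 2.95)
       = 2.95 / 3.95
       = 0.7468

The evidence increased P(H₁) from 0.3103 to 0.7468.


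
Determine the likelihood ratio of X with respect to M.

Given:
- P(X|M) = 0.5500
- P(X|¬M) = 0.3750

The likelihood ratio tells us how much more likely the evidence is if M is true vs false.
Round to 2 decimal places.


Likelihood Ratio (LR) = P(X|M) / P(X|¬M)

LR = 0.5500 / 0.3750
   = 1.47

The evidence is 1.47 times more likely if M is true than if M is false.
LR > 1, so observing X raises the odds in favor of M.


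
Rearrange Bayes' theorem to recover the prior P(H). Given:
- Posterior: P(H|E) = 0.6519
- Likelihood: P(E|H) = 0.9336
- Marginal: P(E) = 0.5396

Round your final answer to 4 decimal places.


From Bayes' theorem: P(H|E) = P(E|H) × P(H) / P(E)

Rearranging for P(H):
P(H) = P(H|E) × P(E) / P(E|H)
     = 0.6519 × 0.5396 / 0.9336
     = 0.35176524 / 0.9336
     = 0.3768


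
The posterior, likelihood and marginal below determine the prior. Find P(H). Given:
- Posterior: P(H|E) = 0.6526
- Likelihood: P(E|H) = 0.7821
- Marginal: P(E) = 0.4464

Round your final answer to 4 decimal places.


From Bayes' theorem: P(H|E) = P(E|H) × P(H) / P(E)

Rearranging for P(H):
P(H) = P(H|E) × P(E) / P(E|H)
     = 0.6526 × 0.4464 / 0.7821
     = 0.29132064 / 0.7821
     = 0.3725


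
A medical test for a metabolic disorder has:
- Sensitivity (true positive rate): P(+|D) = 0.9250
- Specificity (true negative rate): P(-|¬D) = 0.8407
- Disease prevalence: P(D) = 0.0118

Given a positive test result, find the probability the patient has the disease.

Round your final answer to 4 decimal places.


Let D = has disease, + = positive test

Given:
- P(D) = 0.0118 (prevalence)
- P(+|D) = 0.9250 (sensitivity)
- P(-|¬D) = 0.8407 (specificity)
- P(+|¬D) = 0.1593 (false positive rate = 1 - specificity)

Step 1: Find P(+)
P(+) = P(+|D)P(D) + P(+|¬D)P(¬D)
     = 0.9250 × 0.0118 + 0.1593 × 0.9882
     = 0.01091500 + 0.15742026
     = 0.16833526

Step 2: Apply Bayes' theorem for P(D|+)
P(D|+) = P(+|D)P(D) / P(+)
       = 0.01091500 / 0.16833526
       = 0.0648


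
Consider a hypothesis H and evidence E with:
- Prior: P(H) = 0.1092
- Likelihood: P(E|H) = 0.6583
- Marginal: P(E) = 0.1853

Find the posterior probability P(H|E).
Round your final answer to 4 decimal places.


Using Bayes' theorem:

P(H|E) = P(E|H) × P(H) / P(E)
       = 0.6583 × 0.1092 / 0.1853
       = 0.07188636 / 0.1853
       = 0.3879

The evidence strengthens our belief in H.
Prior: 0.1092 → Posterior: 0.3879


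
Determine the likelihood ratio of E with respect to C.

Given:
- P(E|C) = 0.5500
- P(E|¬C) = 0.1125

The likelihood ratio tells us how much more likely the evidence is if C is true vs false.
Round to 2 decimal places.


Likelihood Ratio (LR) = P(E|C) / P(E|¬C)

LR = 0.5500 / 0.1125
   = 4.89

The evidence is 4.89 times more likely if C is true than if C is false.
Because LR exceeds 1, E is evidence for C.


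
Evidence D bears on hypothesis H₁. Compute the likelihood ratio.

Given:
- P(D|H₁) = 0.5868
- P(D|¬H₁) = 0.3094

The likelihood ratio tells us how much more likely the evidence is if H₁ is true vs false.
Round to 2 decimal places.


Likelihood Ratio (LR) = P(D|H₁) / P(D|¬H₁)

LR = 0.5868 / 0.3094
   = 1.90

The evidence is 1.90 times more likely if H₁ is true than if H₁ is false.
LR > 1, so observing D raises the odds in favor of H₁.


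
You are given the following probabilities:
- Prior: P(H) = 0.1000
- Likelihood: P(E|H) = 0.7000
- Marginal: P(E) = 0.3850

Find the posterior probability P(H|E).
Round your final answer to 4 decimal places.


Using Bayes' theorem:

P(H|E) = P(E|H) × P(H) / P(E)
       = 0.7000 × 0.1000 / 0.3850
       = 0.07000000 / 0.3850
       = 0.1818

The evidence strengthens our belief in H.
Prior: 0.1000 → Posterior: 0.1818


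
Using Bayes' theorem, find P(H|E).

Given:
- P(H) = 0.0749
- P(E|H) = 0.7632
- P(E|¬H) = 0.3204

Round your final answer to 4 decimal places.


Bayes' theorem: P(H|E) = P(E|H) × P(H) / P(E)

Step 1: Calculate P(E) using law of total probability
P(E) = P(E|H)P(H) + P(E|¬H)P(¬H)
     = 0.7632 × 0.0749 + 0.3204 × 0.9251
     = 0.05716368 + 0.29640204
     = 0.35356572

Step 2: Apply Bayes' theorem
P(H|E) = P(E|H) × P(H) / P(E)
       = 0.05716368 / 0.35356572
       = 0.1617


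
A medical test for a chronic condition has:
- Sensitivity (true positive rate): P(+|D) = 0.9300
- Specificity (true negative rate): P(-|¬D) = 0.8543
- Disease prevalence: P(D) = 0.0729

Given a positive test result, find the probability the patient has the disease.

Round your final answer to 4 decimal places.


Let D = has disease, + = positive test

Given:
- P(D) = 0.0729 (prevalence)
- P(+|D) = 0.9300 (sensitivity)
- P(-|¬D) = 0.8543 (specificity)
- P(+|¬D) = 0.1457 (false positive rate = 1 - specificity)

Step 1: Find P(+)
P(+) = P(+|D)P(D) + P(+|¬D)P(¬D)
     = 0.9300 × 0.0729 + 0.1457 × 0.9271
     = 0.06779700 + 0.13507847
     = 0.20287547

Step 2: Apply Bayes' theorem for P(D|+)
P(D|+) = P(+|D)P(D) / P(+)
       = 0.06779700 / 0.20287547
       = 0.3342


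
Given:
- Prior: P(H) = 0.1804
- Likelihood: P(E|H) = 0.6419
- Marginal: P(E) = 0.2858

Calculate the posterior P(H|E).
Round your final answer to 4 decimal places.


Using Bayes' theorem:

P(H|E) = P(E|H) × P(H) / P(E)
       = 0.6419 × 0.1804 / 0.2858
       = 0.11579876 / 0.2858
       = 0.4052

The evidence strengthens our belief in H.
Prior: 0.1804 → Posterior: 0.4052


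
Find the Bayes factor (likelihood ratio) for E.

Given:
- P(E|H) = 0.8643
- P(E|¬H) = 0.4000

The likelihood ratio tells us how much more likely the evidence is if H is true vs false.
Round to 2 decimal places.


Likelihood Ratio (LR) = P(E|H) / P(E|¬H)

LR = 0.8643 / 0.4000
   = 2.16

The evidence is 2.16 times more likely if H is true than if H is false.
LR > 1, so observing E raises the odds in favor of H.


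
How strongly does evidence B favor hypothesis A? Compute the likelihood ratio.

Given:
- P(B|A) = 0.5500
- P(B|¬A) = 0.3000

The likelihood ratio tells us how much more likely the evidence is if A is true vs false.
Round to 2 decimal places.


Likelihood Ratio (LR) = P(B|A) / P(B|¬A)

LR = 0.5500 / 0.3000
   = 1.83

The evidence is 1.83 times more likely if A is true than if A is false.
Since LR > 1, the evidence supports A over ¬A.


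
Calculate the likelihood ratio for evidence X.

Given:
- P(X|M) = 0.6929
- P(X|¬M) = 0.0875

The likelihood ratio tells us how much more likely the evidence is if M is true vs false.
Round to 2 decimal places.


Likelihood Ratio (LR) = P(X|M) / P(X|¬M)

LR = 0.6929 / 0.0875
   = 7.92

The evidence is 7.92 times more likely if M is true than if M is false.
LR > 1, so observing X raises the odds in favor of M.


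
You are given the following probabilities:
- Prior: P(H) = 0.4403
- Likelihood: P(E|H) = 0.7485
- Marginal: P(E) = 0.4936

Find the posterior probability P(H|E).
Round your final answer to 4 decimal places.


Using Bayes' theorem:

P(H|E) = P(E|H) × P(H) / P(E)
       = 0.7485 × 0.4403 / 0.4936
       = 0.32956455 / 0.4936
       = 0.6677

The evidence strengthens our belief in H.
Prior: 0.4403 → Posterior: 0.6677


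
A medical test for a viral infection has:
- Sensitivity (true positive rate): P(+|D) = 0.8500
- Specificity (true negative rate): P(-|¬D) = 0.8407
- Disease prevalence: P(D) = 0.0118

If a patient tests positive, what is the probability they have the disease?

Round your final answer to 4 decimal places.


Let D = has disease, + = positive test

Given:
- P(D) = 0.0118 (prevalence)
- P(+|D) = 0.8500 (sensitivity)
- P(-|¬D) = 0.8407 (specificity)
- P(+|¬D) = 0.1593 (false positive rate = 1 - specificity)

Step 1: Find P(+)
P(+) = P(+|D)P(D) + P(+|¬D)P(¬D)
     = 0.8500 × 0.0118 + 0.1593 × 0.9882
     = 0.01003000 + 0.15742026
     = 0.16745026

Step 2: Apply Bayes' theorem for P(D|+)
P(D|+) = P(+|D)P(D) / P(+)
       = 0.01003000 / 0.16745026
       = 0.0599


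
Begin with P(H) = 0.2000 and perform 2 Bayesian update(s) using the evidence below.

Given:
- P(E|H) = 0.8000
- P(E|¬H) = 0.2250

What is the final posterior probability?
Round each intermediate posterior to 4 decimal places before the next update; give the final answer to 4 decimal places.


Sequential Bayesian updating:

Initial prior: P(H) = 0.2000

Update 1:
  P(E) = 0.8000 × 0.2000 + 0.2250 × 0.8000 = 0.16000000 + 0.18000000 = 0.34000000
  P(H|E) = 0.16000000 / 0.34000000 = 0.4706

Update 2:
  P(E) = 0.8000 × 0.4706 + 0.2250 × 0.5294 = 0.37648000 + 0.11911500 = 0.49559500
  P(H|E) = 0.37648000 / 0.49559500 = 0.7597

Final posterior: 0.7597


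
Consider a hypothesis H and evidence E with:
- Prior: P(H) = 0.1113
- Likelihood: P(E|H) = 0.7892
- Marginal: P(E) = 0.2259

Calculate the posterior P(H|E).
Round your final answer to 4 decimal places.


Using Bayes' theorem:

P(H|E) = P(E|H) × P(H) / P(E)
       = 0.7892 × 0.1113 / 0.2259
       = 0.08783796 / 0.2259
       = 0.3888

The evidence strengthens our belief in H.
Prior: 0.1113 → Posterior: 0.3888


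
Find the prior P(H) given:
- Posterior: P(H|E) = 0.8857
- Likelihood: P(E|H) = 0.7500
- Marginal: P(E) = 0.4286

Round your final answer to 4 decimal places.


From Bayes' theorem: P(H|E) = P(E|H) × P(H) / P(E)

Rearranging for P(H):
P(H) = P(H|E) × P(E) / P(E|H)
     = 0.8857 × 0.4286 / 0.7500
     = 0.37961102 / 0.7500
     = 0.5061


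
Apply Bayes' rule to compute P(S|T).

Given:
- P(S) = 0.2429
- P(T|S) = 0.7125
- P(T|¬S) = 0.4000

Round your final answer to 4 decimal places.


Bayes' theorem: P(S|T) = P(T|S) × P(S) / P(T)

Step 1: Calculate P(T) using law of total probability
P(T) = P(T|S)P(S) + P(T|¬S)P(¬S)
     = 0.7125 × 0.2429 + 0.4000 × 0.7571
     = 0.17306625 + 0.30284000
     = 0.47590625

Step 2: Apply Bayes' theorem
P(S|T) = P(T|S) × P(S) / P(T)
       = 0.17306625 / 0.47590625
       = 0.3637


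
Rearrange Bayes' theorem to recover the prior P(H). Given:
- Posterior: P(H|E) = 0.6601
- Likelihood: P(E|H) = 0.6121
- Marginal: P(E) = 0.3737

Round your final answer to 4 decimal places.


From Bayes' theorem: P(H|E) = P(E|H) × P(H) / P(E)

Rearranging for P(H):
P(H) = P(H|E) × P(E) / P(E|H)
     = 0.6601 × 0.3737 / 0.6121
     = 0.24667937 / 0.6121
     = 0.4030


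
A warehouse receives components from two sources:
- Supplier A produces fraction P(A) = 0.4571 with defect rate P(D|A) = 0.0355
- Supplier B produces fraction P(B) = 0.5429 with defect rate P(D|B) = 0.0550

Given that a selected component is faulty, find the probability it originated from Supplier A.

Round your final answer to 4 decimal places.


Let A = from Supplier A, D = faulty

Given:
- P(A) = 0.4571, P(B) = 0.5429
- P(D|A) = 0.0355, P(D|B) = 0.0550

Step 1: Find P(D)
P(D) = P(D|A)P(A) + P(D|B)P(B)
     = 0.0355 × 0.4571 + 0.0550 × 0.5429
     = 0.01622705 + 0.02985950
     = 0.04608655

Step 2: Apply Bayes' theorem
P(A|D) = P(D|A)P(A) / P(D)
       = 0.01622705 / 0.04608655
       = 0.3521


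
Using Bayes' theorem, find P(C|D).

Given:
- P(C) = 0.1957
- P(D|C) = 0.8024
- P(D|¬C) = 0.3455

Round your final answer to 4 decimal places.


Bayes' theorem: P(C|D) = P(D|C) × P(C) / P(D)

Step 1: Calculate P(D) using law of total probability
P(D) = P(D|C)P(C) + P(D|¬C)P(¬C)
     = 0.8024 × 0.1957 + 0.3455 × 0.8043
     = 0.15702968 + 0.27788565
     = 0.43491533

Step 2: Apply Bayes' theorem
P(C|D) = P(D|C) × P(C) / P(D)
       = 0.15702968 / 0.43491533
       = 0.3611


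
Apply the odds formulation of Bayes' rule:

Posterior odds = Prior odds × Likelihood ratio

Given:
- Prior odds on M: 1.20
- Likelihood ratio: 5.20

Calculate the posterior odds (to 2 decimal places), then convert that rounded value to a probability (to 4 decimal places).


Step 1: Calculate posterior odds
Posterior odds = Prior odds × LR
               = 1.20 × 5.20
               = 6.24

Step 2: Convert to probability
P(M|E) = Posterior odds / (1 + Posterior odds)
       = 6.24 / (1 + 6.24)
       = 6.24 / 7.24
       = 0.8619

The evidence increased P(M) from 0.5455 to 0.8619.


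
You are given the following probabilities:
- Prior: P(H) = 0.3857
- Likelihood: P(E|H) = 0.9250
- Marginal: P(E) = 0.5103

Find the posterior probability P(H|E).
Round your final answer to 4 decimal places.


Using Bayes' theorem:

P(H|E) = P(E|H) × P(H) / P(E)
       = 0.9250 × 0.3857 / 0.5103
       = 0.35677250 / 0.5103
       = 0.6991

The evidence strengthens our belief in H.
Prior: 0.3857 → Posterior: 0.6991


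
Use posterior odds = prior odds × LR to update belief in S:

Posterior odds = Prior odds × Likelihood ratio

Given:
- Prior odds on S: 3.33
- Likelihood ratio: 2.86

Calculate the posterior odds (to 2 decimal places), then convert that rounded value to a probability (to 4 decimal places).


Step 1: Calculate posterior odds
Posterior odds = Prior odds × LR
               = 3.33 × 2.86
               = 9.52

Step 2: Convert to probability
P(S|E) = Posterior odds / (1 + Posterior odds)
       = 9.52 / (1 + 9.52)
       = 9.52 / 10.52
       = 0.9049

The evidence increased P(S) from 0.7691 to 0.9049.


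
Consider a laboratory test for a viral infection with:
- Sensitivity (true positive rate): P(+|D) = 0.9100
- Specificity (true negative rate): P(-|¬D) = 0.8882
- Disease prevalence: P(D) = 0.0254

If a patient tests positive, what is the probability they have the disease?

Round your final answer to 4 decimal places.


Let D = has disease, + = positive test

Given:
- P(D) = 0.0254 (prevalence)
- P(+|D) = 0.9100 (sensitivity)
- P(-|¬D) = 0.8882 (specificity)
- P(+|¬D) = 0.1118 (false positive rate = 1 - specificity)

Step 1: Find P(+)
P(+) = P(+|D)P(D) + P(+|¬D)P(¬D)
     = 0.9100 × 0.0254 + 0.1118 × 0.9746
     = 0.02311400 + 0.10896028
     = 0.13207428

Step 2: Apply Bayes' theorem for P(D|+)
P(D|+) = P(+|D)P(D) / P(+)
       = 0.02311400 / 0.13207428
       = 0.1750


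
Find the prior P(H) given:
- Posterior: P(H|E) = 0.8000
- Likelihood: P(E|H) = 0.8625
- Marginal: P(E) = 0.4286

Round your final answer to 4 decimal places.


From Bayes' theorem: P(H|E) = P(E|H) × P(H) / P(E)

Rearranging for P(H):
P(H) = P(H|E) × P(E) / P(E|H)
     = 0.8000 × 0.4286 / 0.8625
     = 0.34288000 / 0.8625
     = 0.3975


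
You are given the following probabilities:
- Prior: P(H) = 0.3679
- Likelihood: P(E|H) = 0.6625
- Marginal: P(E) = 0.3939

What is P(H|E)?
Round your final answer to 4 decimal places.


Using Bayes' theorem:

P(H|E) = P(E|H) × P(H) / P(E)
       = 0.6625 × 0.3679 / 0.3939
       = 0.24373375 / 0.3939
       = 0.6188

The evidence strengthens our belief in H.
Prior: 0.3679 → Posterior: 0.6188


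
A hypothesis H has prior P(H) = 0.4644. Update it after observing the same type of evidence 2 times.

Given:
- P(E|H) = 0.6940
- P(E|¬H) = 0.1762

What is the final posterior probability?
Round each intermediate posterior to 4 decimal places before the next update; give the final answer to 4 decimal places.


Sequential Bayesian updating:

Initial prior: P(H) = 0.4644

Update 1:
  P(E) = 0.6940 × 0.4644 + 0.1762 × 0.5356 = 0.32229360 + 0.09437272 = 0.41666632
  P(H|E) = 0.32229360 / 0.41666632 = 0.7735

Update 2:
  P(E) = 0.6940 × 0.7735 + 0.1762 × 0.2265 = 0.53680900 + 0.03990930 = 0.57671830
  P(H|E) = 0.53680900 / 0.57671830 = 0.9308

Final posterior: 0.9308


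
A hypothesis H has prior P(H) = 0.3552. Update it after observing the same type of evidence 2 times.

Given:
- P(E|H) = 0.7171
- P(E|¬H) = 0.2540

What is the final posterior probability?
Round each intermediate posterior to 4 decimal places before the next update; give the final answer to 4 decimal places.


Sequential Bayesian updating:

Initial prior: P(H) = 0.3552

Update 1:
  P(E) = 0.7171 × 0.3552 + 0.2540 × 0.6448 = 0.25471392 + 0.16377920 = 0.41849312
  P(H|E) = 0.25471392 / 0.41849312 = 0.6086

Update 2:
  P(E) = 0.7171 × 0.6086 + 0.2540 × 0.3914 = 0.43642706 + 0.09941560 = 0.53584266
  P(H|E) = 0.43642706 / 0.53584266 = 0.8145

Final posterior: 0.8145


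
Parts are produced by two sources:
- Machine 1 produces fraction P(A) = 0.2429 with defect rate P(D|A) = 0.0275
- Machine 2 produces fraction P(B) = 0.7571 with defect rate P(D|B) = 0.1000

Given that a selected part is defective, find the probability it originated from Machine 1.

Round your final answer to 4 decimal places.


Let A = from Machine 1, D = defective

Given:
- P(A) = 0.2429, P(B) = 0.7571
- P(D|A) = 0.0275, P(D|B) = 0.1000

Step 1: Find P(D)
P(D) = P(D|A)P(A) + P(D|B)P(B)
     = 0.0275 × 0.2429 + 0.1000 × 0.7571
     = 0.00667975 + 0.07571000
     = 0.08238975

Step 2: Apply Bayes' theorem
P(A|D) = P(D|A)P(A) / P(D)
       = 0.00667975 / 0.08238975
       = 0.0811


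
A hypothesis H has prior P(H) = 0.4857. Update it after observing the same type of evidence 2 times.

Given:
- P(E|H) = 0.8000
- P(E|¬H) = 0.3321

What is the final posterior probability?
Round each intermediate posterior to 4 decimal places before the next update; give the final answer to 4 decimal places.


Sequential Bayesian updating:

Initial prior: P(H) = 0.4857

Update 1:
  P(E) = 0.8000 × 0.4857 + 0.3321 × 0.5143 = 0.38856000 + 0.17079903 = 0.55935903
  P(H|E) = 0.38856000 / 0.55935903 = 0.6947

Update 2:
  P(E) = 0.8000 × 0.6947 + 0.3321 × 0.3053 = 0.55576000 + 0.10139013 = 0.65715013
  P(H|E) = 0.55576000 / 0.65715013 = 0.8457

Final posterior: 0.8457


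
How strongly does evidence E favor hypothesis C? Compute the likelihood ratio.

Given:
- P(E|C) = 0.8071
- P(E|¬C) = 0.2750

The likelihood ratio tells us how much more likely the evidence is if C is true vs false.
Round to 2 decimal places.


Likelihood Ratio (LR) = P(E|C) / P(E|¬C)

LR = 0.8071 / 0.2750
   = 2.93

The evidence is 2.93 times more likely if C is true than if C is false.
LR > 1, so observing E raises the odds in favor of C.


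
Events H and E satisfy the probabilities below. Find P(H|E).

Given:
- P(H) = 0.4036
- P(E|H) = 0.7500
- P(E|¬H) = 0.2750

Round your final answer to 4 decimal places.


Bayes' theorem: P(H|E) = P(E|H) × P(H) / P(E)

Step 1: Calculate P(E) using law of total probability
P(E) = P(E|H)P(H) + P(E|¬H)P(¬H)
     = 0.7500 × 0.4036 + 0.2750 × 0.5964
     = 0.30270000 + 0.16401000
     = 0.46671000

Step 2: Apply Bayes' theorem
P(H|E) = P(E|H) × P(H) / P(E)
       = 0.30270000 / 0.46671000
       = 0.6486


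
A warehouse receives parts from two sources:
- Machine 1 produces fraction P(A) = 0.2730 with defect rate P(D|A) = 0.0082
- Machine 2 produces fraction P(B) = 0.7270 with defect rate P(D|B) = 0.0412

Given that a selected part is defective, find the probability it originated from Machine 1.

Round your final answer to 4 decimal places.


Let A = from Machine 1, D = defective

Given:
- P(A) = 0.2730, P(B) = 0.7270
- P(D|A) = 0.0082, P(D|B) = 0.0412

Step 1: Find P(D)
P(D) = P(D|A)P(A) + P(D|B)P(B)
     = 0.0082 × 0.2730 + 0.0412 × 0.7270
     = 0.00223860 + 0.02995240
     = 0.03219100

Step 2: Apply Bayes' theorem
P(A|D) = P(D|A)P(A) / P(D)
       = 0.00223860 / 0.03219100
       = 0.0695


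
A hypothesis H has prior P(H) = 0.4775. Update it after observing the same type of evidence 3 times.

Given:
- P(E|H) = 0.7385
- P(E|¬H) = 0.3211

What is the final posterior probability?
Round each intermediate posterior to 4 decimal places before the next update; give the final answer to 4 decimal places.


Sequential Bayesian updating:

Initial prior: P(H) = 0.4775

Update 1:
  P(E) = 0.7385 × 0.4775 + 0.3211 × 0.5225 = 0.35263375 + 0.16777475 = 0.52040850
  P(H|E) = 0.35263375 / 0.52040850 = 0.6776

Update 2:
  P(E) = 0.7385 × 0.6776 + 0.3211 × 0.3224 = 0.50040760 + 0.10352264 = 0.60393024
  P(H|E) = 0.50040760 / 0.60393024 = 0.8286

Update 3:
  P(E) = 0.7385 × 0.8286 + 0.3211 × 0.1714 = 0.61192110 + 0.05503654 = 0.66695764
  P(H|E) = 0.61192110 / 0.66695764 = 0.9175

Final posterior: 0.9175


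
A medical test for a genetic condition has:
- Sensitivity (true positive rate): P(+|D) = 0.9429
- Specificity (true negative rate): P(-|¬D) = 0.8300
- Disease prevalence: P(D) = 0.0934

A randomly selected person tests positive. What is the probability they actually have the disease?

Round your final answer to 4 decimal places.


Let D = has disease, + = positive test

Given:
- P(D) = 0.0934 (prevalence)
- P(+|D) = 0.9429 (sensitivity)
- P(-|¬D) = 0.8300 (specificity)
- P(+|¬D) = 0.1700 (false positive rate = 1 - specificity)

Step 1: Find P(+)
P(+) = P(+|D)P(D) + P(+|¬D)P(¬D)
     = 0.9429 × 0.0934 + 0.1700 × 0.9066
     = 0.08806686 + 0.15412200
     = 0.24218886

Step 2: Apply Bayes' theorem for P(D|+)
P(D|+) = P(+|D)P(D) / P(+)
       = 0.08806686 / 0.24218886
       = 0.3636


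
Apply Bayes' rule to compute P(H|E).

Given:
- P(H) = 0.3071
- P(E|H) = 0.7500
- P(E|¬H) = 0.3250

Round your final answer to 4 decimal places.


Bayes' theorem: P(H|E) = P(E|H) × P(H) / P(E)

Step 1: Calculate P(E) using law of total probability
P(E) = P(E|H)P(H) + P(E|¬H)P(¬H)
     = 0.7500 × 0.3071 + 0.3250 × 0.6929
     = 0.23032500 + 0.22519250
     = 0.45551750

Step 2: Apply Bayes' theorem
P(H|E) = P(E|H) × P(H) / P(E)
       = 0.23032500 / 0.45551750
       = 0.5056


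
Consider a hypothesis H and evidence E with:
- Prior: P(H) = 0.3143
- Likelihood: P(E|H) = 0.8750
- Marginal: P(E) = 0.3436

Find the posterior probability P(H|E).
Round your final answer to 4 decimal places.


Using Bayes' theorem:

P(H|E) = P(E|H) × P(H) / P(E)
       = 0.8750 × 0.3143 / 0.3436
       = 0.27501250 / 0.3436
       = 0.8004

The evidence strengthens our belief in H.
Prior: 0.3143 → Posterior: 0.8004


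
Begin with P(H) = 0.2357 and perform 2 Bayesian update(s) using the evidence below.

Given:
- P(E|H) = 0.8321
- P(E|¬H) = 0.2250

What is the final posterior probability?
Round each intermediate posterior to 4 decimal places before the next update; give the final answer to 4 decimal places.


Sequential Bayesian updating:

Initial prior: P(H) = 0.2357

Update 1:
  P(E) = 0.8321 × 0.2357 + 0.2250 × 0.7643 = 0.19612597 + 0.17196750 = 0.36809347
  P(H|E) = 0.19612597 / 0.36809347 = 0.5328

Update 2:
  P(E) = 0.8321 × 0.5328 + 0.2250 × 0.4672 = 0.44334288 + 0.10512000 = 0.54846288
  P(H|E) = 0.44334288 / 0.54846288 = 0.8083

Final posterior: 0.8083


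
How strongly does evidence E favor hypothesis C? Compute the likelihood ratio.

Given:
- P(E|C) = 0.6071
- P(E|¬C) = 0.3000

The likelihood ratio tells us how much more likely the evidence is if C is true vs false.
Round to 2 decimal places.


Likelihood Ratio (LR) = P(E|C) / P(E|¬C)

LR = 0.6071 / 0.3000
   = 2.02

The evidence is 2.02 times more likely if C is true than if C is false.
LR > 1, so observing E raises the odds in favor of C.


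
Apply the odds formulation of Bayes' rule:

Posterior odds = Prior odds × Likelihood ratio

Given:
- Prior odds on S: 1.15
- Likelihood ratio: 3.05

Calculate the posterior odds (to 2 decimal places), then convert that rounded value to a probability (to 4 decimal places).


Step 1: Calculate posterior odds
Posterior odds = Prior odds × LR
               = 1.15 × 3.05
               = 3.51

Step 2: Convert to probability
P(S|E) = Posterior odds / (1 + Posterior odds)
       = 3.51 / (1 + 3.51)
       = 3.51 / 4.51
       = 0.7783

The evidence increased P(S) from 0.5349 to 0.7783.


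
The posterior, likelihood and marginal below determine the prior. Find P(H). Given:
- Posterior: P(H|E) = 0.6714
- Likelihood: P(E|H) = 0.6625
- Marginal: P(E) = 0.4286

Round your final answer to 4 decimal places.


From Bayes' theorem: P(H|E) = P(E|H) × P(H) / P(E)

Rearranging for P(H):
P(H) = P(H|E) × P(E) / P(E|H)
     = 0.6714 × 0.4286 / 0.6625
     = 0.28776204 / 0.6625
     = 0.4344


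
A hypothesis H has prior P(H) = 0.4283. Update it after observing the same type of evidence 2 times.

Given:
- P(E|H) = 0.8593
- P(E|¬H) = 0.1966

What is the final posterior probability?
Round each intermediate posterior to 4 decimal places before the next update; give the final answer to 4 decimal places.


Sequential Bayesian updating:

Initial prior: P(H) = 0.4283

Update 1:
  P(E) = 0.8593 × 0.4283 + 0.1966 × 0.5717 = 0.36803819 + 0.11239622 = 0.48043441
  P(H|E) = 0.36803819 / 0.48043441 = 0.7661

Update 2:
  P(E) = 0.8593 × 0.7661 + 0.1966 × 0.2339 = 0.65830973 + 0.04598474 = 0.70429447
  P(H|E) = 0.65830973 / 0.70429447 = 0.9347

Final posterior: 0.9347


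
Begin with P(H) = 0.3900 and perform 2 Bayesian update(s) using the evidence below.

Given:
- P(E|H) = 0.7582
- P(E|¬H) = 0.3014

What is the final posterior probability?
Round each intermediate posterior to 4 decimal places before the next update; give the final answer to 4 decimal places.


Sequential Bayesian updating:

Initial prior: P(H) = 0.3900

Update 1:
  P(E) = 0.7582 × 0.3900 + 0.3014 × 0.6100 = 0.29569800 + 0.18385400 = 0.47955200
  P(H|E) = 0.29569800 / 0.47955200 = 0.6166

Update 2:
  P(E) = 0.7582 × 0.6166 + 0.3014 × 0.3834 = 0.46750612 + 0.11555676 = 0.58306288
  P(H|E) = 0.46750612 / 0.58306288 = 0.8018

Final posterior: 0.8018


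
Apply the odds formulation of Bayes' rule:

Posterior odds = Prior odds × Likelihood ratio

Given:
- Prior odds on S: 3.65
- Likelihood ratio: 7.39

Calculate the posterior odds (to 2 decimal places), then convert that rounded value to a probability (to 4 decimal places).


Step 1: Calculate posterior odds
Posterior odds = Prior odds × LR
               = 3.65 × 7.39
               = 26.97

Step 2: Convert to probability
P(S|E) = Posterior odds / (1 + Posterior odds)
       = 26.97 / (1 + 26.97)
       = 26.97 / 27.97
       = 0.9642

The evidence increased P(S) from 0.7849 to 0.9642.


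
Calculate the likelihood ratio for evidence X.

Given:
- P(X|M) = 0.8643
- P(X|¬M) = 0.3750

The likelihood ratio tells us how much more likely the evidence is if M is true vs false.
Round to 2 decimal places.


Likelihood Ratio (LR) = P(X|M) / P(X|¬M)

LR = 0.8643 / 0.3750
   = 2.30

The evidence is 2.30 times more likely if M is true than if M is false.
Since LR > 1, the evidence supports M over ¬M.


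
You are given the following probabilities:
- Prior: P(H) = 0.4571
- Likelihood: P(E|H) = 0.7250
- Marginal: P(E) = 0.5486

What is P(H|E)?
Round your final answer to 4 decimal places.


Using Bayes' theorem:

P(H|E) = P(E|H) × P(H) / P(E)
       = 0.7250 × 0.4571 / 0.5486
       = 0.33139750 / 0.5486
       = 0.6041

The evidence strengthens our belief in H.
Prior: 0.4571 → Posterior: 0.6041


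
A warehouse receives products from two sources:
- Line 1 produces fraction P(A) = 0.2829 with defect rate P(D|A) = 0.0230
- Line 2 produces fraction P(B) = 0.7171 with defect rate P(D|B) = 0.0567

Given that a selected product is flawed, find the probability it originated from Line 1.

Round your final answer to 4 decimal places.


Let A = from Line 1, D = flawed

Given:
- P(A) = 0.2829, P(B) = 0.7171
- P(D|A) = 0.0230, P(D|B) = 0.0567

Step 1: Find P(D)
P(D) = P(D|A)P(A) + P(D|B)P(B)
     = 0.0230 × 0.2829 + 0.0567 × 0.7171
     = 0.00650670 + 0.04065957
     = 0.04716627

Step 2: Apply Bayes' theorem
P(A|D) = P(D|A)P(A) / P(D)
       = 0.00650670 / 0.04716627
       = 0.1380


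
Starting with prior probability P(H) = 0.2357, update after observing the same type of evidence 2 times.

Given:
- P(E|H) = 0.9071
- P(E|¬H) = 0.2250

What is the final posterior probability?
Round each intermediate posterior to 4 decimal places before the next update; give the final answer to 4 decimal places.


Sequential Bayesian updating:

Initial prior: P(H) = 0.2357

Update 1:
  P(E) = 0.9071 × 0.2357 + 0.2250 × 0.7643 = 0.21380347 + 0.17196750 = 0.38577097
  P(H|E) = 0.21380347 / 0.38577097 = 0.5542

Update 2:
  P(E) = 0.9071 × 0.5542 + 0.2250 × 0.4458 = 0.50271482 + 0.10030500 = 0.60301982
  P(H|E) = 0.50271482 / 0.60301982 = 0.8337

Final posterior: 0.8337


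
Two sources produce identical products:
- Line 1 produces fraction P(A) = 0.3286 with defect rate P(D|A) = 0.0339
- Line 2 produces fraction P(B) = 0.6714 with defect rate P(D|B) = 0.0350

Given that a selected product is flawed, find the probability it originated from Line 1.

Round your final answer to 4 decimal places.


Let A = from Line 1, D = flawed

Given:
- P(A) = 0.3286, P(B) = 0.6714
- P(D|A) = 0.0339, P(D|B) = 0.0350

Step 1: Find P(D)
P(D) = P(D|A)P(A) + P(D|B)P(B)
     = 0.0339 × 0.3286 + 0.0350 × 0.6714
     = 0.01113954 + 0.02349900
     = 0.03463854

Step 2: Apply Bayes' theorem
P(A|D) = P(D|A)P(A) / P(D)
       = 0.01113954 / 0.03463854
       = 0.3216


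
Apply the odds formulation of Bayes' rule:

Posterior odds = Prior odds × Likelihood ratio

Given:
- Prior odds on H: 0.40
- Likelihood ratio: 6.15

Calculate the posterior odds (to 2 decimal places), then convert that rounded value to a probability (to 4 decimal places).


Step 1: Calculate posterior odds
Posterior odds = Prior odds × LR
               = 0.40 × 6.15
               = 2.46

Step 2: Convert to probability
P(H|E) = Posterior odds / (1 + Posterior odds)
       = 2.46 / (1 + 2.46)
       = 2.46 / 3.46
       = 0.7110

The evidence increased P(H) from 0.2857 to 0.7110.


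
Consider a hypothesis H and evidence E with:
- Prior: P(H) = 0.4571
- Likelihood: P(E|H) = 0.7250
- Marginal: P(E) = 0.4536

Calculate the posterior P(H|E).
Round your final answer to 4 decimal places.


Using Bayes' theorem:

P(H|E) = P(E|H) × P(H) / P(E)
       = 0.7250 × 0.4571 / 0.4536
       = 0.33139750 / 0.4536
       = 0.7306

The evidence strengthens our belief in H.
Prior: 0.4571 → Posterior: 0.7306


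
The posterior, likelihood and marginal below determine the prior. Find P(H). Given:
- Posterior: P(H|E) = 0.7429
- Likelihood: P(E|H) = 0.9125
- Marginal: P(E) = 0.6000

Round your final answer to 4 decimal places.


From Bayes' theorem: P(H|E) = P(E|H) × P(H) / P(E)

Rearranging for P(H):
P(H) = P(H|E) × P(E) / P(E|H)
     = 0.7429 × 0.6000 / 0.9125
     = 0.44574000 / 0.9125
     = 0.4885


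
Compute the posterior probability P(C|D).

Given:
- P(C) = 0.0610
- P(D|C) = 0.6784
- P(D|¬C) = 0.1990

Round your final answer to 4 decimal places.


Bayes' theorem: P(C|D) = P(D|C) × P(C) / P(D)

Step 1: Calculate P(D) using law of total probability
P(D) = P(D|C)P(C) + P(D|¬C)P(¬C)
     = 0.6784 × 0.0610 + 0.1990 × 0.9390
     = 0.04138240 + 0.18686100
     = 0.22824340

Step 2: Apply Bayes' theorem
P(C|D) = P(D|C) × P(C) / P(D)
       = 0.04138240 / 0.22824340
       = 0.1813
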